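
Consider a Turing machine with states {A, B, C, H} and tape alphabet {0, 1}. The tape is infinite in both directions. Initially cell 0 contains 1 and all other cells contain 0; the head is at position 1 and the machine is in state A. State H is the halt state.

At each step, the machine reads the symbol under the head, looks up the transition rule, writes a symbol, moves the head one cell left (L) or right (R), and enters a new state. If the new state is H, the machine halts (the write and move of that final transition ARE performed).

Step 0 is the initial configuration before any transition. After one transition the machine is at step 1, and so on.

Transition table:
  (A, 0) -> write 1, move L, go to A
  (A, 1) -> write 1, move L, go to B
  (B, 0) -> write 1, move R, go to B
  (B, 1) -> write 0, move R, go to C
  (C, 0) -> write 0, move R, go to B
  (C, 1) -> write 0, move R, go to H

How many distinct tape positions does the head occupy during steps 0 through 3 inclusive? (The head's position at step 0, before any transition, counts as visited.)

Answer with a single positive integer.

Step 1: in state A at pos 1, read 0 -> (A,0)->write 1,move L,goto A. Now: state=A, head=0, tape[-1..2]=0110 (head:  ^)
Step 2: in state A at pos 0, read 1 -> (A,1)->write 1,move L,goto B. Now: state=B, head=-1, tape[-2..2]=00110 (head:  ^)
Step 3: in state B at pos -1, read 0 -> (B,0)->write 1,move R,goto B. Now: state=B, head=0, tape[-2..2]=01110 (head:   ^)
Head positions at steps 0..3: starting at 1, distinct positions visited = {-1, 0, 1} -> 3 position(s)

Answer: 3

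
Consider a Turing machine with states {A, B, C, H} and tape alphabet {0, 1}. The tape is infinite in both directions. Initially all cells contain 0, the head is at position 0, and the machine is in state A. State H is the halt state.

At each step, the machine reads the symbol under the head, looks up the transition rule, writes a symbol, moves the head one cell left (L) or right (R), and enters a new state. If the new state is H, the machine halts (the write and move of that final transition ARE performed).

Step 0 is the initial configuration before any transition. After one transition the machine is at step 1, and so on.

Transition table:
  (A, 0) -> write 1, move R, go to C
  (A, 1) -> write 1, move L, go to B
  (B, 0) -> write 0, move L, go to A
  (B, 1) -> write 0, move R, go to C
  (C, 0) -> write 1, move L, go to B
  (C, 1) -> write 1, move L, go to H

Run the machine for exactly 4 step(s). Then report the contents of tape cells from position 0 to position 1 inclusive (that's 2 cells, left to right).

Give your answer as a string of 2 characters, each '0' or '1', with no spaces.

Answer: 01

Derivation:
Step 1: in state A at pos 0, read 0 -> (A,0)->write 1,move R,goto C. Now: state=C, head=1, tape[-1..2]=0100 (head:   ^)
Step 2: in state C at pos 1, read 0 -> (C,0)->write 1,move L,goto B. Now: state=B, head=0, tape[-1..2]=0110 (head:  ^)
Step 3: in state B at pos 0, read 1 -> (B,1)->write 0,move R,goto C. Now: state=C, head=1, tape[-1..2]=0010 (head:   ^)
Step 4: in state C at pos 1, read 1 -> (C,1)->write 1,move L,goto H. Now: state=H, head=0, tape[-1..2]=0010 (head:  ^)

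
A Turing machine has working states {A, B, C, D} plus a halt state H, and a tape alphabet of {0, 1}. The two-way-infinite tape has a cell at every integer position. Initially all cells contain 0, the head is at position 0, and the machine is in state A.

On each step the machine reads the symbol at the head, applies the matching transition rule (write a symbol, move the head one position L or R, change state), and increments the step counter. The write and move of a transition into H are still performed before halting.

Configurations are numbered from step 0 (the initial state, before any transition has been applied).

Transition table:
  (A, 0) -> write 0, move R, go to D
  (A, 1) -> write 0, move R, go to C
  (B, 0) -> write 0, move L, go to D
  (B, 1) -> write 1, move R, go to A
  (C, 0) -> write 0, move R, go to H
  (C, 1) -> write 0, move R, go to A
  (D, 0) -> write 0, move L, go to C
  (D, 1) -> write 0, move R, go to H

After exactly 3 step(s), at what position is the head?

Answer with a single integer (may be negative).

Step 1: in state A at pos 0, read 0 -> (A,0)->write 0,move R,goto D. Now: state=D, head=1, tape[-1..2]=0000 (head:   ^)
Step 2: in state D at pos 1, read 0 -> (D,0)->write 0,move L,goto C. Now: state=C, head=0, tape[-1..2]=0000 (head:  ^)
Step 3: in state C at pos 0, read 0 -> (C,0)->write 0,move R,goto H. Now: state=H, head=1, tape[-1..2]=0000 (head:   ^)

Answer: 1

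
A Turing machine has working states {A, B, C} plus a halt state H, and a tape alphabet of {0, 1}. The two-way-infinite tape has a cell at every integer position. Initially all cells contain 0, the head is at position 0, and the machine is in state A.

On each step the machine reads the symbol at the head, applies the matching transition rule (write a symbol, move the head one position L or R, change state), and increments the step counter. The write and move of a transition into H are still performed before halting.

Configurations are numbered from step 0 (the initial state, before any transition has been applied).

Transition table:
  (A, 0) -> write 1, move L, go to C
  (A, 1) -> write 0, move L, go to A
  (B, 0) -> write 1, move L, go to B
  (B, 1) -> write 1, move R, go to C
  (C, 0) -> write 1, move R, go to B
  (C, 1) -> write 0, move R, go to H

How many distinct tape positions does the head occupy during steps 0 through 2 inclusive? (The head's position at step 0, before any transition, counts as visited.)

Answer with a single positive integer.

Answer: 2

Derivation:
Step 1: in state A at pos 0, read 0 -> (A,0)->write 1,move L,goto C. Now: state=C, head=-1, tape[-2..1]=0010 (head:  ^)
Step 2: in state C at pos -1, read 0 -> (C,0)->write 1,move R,goto B. Now: state=B, head=0, tape[-2..1]=0110 (head:   ^)
Head positions at steps 0..2: starting at 0, distinct positions visited = {-1, 0} -> 2 position(s)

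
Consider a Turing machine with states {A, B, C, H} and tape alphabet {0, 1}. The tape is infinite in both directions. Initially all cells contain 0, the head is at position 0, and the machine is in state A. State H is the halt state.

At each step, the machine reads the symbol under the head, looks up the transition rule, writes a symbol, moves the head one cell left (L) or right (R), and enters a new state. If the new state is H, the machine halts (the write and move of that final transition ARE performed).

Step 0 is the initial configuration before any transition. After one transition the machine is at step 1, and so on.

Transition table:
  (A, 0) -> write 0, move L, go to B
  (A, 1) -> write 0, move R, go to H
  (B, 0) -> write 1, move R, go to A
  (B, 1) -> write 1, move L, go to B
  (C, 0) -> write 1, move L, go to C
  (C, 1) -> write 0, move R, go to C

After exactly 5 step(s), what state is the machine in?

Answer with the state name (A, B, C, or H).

Step 1: in state A at pos 0, read 0 -> (A,0)->write 0,move L,goto B. Now: state=B, head=-1, tape[-2..1]=0000 (head:  ^)
Step 2: in state B at pos -1, read 0 -> (B,0)->write 1,move R,goto A. Now: state=A, head=0, tape[-2..1]=0100 (head:   ^)
Step 3: in state A at pos 0, read 0 -> (A,0)->write 0,move L,goto B. Now: state=B, head=-1, tape[-2..1]=0100 (head:  ^)
Step 4: in state B at pos -1, read 1 -> (B,1)->write 1,move L,goto B. Now: state=B, head=-2, tape[-3..1]=00100 (head:  ^)
Step 5: in state B at pos -2, read 0 -> (B,0)->write 1,move R,goto A. Now: state=A, head=-1, tape[-3..1]=01100 (head:   ^)

Answer: A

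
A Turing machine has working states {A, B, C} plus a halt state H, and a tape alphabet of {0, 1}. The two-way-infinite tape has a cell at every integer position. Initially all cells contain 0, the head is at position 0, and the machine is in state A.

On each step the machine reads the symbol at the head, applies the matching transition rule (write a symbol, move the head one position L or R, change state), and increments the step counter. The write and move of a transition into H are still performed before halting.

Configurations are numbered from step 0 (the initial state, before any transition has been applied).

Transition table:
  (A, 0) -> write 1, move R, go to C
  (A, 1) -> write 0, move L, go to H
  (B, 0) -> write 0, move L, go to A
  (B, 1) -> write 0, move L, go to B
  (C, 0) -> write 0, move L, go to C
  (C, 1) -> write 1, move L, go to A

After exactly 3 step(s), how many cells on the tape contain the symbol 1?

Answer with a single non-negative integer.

Step 1: in state A at pos 0, read 0 -> (A,0)->write 1,move R,goto C. Now: state=C, head=1, tape[-1..2]=0100 (head:   ^)
Step 2: in state C at pos 1, read 0 -> (C,0)->write 0,move L,goto C. Now: state=C, head=0, tape[-1..2]=0100 (head:  ^)
Step 3: in state C at pos 0, read 1 -> (C,1)->write 1,move L,goto A. Now: state=A, head=-1, tape[-2..2]=00100 (head:  ^)
Cells containing 1 after step 3: {0} -> 1 cell(s)

Answer: 1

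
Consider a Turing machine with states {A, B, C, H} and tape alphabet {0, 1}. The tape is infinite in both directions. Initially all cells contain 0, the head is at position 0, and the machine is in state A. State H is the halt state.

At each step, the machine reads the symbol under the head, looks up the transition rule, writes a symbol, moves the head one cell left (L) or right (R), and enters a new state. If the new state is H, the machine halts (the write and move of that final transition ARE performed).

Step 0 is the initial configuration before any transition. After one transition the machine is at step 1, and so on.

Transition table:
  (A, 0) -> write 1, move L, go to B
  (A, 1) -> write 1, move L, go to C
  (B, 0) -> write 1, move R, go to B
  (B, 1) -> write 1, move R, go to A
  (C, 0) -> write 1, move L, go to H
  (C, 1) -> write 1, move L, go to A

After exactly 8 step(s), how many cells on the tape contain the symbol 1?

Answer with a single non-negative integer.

Step 1: in state A at pos 0, read 0 -> (A,0)->write 1,move L,goto B. Now: state=B, head=-1, tape[-2..1]=0010 (head:  ^)
Step 2: in state B at pos -1, read 0 -> (B,0)->write 1,move R,goto B. Now: state=B, head=0, tape[-2..1]=0110 (head:   ^)
Step 3: in state B at pos 0, read 1 -> (B,1)->write 1,move R,goto A. Now: state=A, head=1, tape[-2..2]=01100 (head:    ^)
Step 4: in state A at pos 1, read 0 -> (A,0)->write 1,move L,goto B. Now: state=B, head=0, tape[-2..2]=01110 (head:   ^)
Step 5: in state B at pos 0, read 1 -> (B,1)->write 1,move R,goto A. Now: state=A, head=1, tape[-2..2]=01110 (head:    ^)
Step 6: in state A at pos 1, read 1 -> (A,1)->write 1,move L,goto C. Now: state=C, head=0, tape[-2..2]=01110 (head:   ^)
Step 7: in state C at pos 0, read 1 -> (C,1)->write 1,move L,goto A. Now: state=A, head=-1, tape[-2..2]=01110 (head:  ^)
Step 8: in state A at pos -1, read 1 -> (A,1)->write 1,move L,goto C. Now: state=C, head=-2, tape[-3..2]=001110 (head:  ^)
Cells containing 1 after step 8: {-1, 0, 1} -> 3 cell(s)

Answer: 3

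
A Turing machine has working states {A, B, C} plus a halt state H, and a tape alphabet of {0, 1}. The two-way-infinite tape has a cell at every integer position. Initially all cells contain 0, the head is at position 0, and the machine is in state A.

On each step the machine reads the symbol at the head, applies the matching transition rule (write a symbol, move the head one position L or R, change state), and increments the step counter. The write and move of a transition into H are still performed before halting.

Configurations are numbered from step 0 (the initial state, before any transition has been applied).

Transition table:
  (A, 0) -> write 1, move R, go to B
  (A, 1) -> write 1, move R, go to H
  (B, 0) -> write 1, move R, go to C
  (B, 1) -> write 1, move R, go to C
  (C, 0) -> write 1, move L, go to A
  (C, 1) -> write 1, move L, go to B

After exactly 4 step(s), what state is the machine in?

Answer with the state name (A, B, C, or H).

Answer: H

Derivation:
Step 1: in state A at pos 0, read 0 -> (A,0)->write 1,move R,goto B. Now: state=B, head=1, tape[-1..2]=0100 (head:   ^)
Step 2: in state B at pos 1, read 0 -> (B,0)->write 1,move R,goto C. Now: state=C, head=2, tape[-1..3]=01100 (head:    ^)
Step 3: in state C at pos 2, read 0 -> (C,0)->write 1,move L,goto A. Now: state=A, head=1, tape[-1..3]=01110 (head:   ^)
Step 4: in state A at pos 1, read 1 -> (A,1)->write 1,move R,goto H. Now: state=H, head=2, tape[-1..3]=01110 (head:    ^)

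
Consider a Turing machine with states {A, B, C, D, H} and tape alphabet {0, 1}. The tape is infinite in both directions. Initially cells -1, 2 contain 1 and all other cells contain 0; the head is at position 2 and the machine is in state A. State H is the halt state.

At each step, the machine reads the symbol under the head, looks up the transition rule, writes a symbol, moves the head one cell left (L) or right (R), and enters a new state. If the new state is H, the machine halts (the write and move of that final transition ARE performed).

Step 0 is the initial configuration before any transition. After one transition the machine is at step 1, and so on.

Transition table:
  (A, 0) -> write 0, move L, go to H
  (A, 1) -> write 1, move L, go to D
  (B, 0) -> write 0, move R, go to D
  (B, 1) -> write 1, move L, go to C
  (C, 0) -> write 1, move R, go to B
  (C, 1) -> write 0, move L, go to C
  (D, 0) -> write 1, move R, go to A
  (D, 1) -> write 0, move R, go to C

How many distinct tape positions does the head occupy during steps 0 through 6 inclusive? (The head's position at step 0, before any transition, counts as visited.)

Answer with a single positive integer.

Answer: 2

Derivation:
Step 1: in state A at pos 2, read 1 -> (A,1)->write 1,move L,goto D. Now: state=D, head=1, tape[-2..3]=010010 (head:    ^)
Step 2: in state D at pos 1, read 0 -> (D,0)->write 1,move R,goto A. Now: state=A, head=2, tape[-2..3]=010110 (head:     ^)
Step 3: in state A at pos 2, read 1 -> (A,1)->write 1,move L,goto D. Now: state=D, head=1, tape[-2..3]=010110 (head:    ^)
Step 4: in state D at pos 1, read 1 -> (D,1)->write 0,move R,goto C. Now: state=C, head=2, tape[-2..3]=010010 (head:     ^)
Step 5: in state C at pos 2, read 1 -> (C,1)->write 0,move L,goto C. Now: state=C, head=1, tape[-2..3]=010000 (head:    ^)
Step 6: in state C at pos 1, read 0 -> (C,0)->write 1,move R,goto B. Now: state=B, head=2, tape[-2..3]=010100 (head:     ^)
Head positions at steps 0..6: starting at 2, distinct positions visited = {1, 2} -> 2 position(s)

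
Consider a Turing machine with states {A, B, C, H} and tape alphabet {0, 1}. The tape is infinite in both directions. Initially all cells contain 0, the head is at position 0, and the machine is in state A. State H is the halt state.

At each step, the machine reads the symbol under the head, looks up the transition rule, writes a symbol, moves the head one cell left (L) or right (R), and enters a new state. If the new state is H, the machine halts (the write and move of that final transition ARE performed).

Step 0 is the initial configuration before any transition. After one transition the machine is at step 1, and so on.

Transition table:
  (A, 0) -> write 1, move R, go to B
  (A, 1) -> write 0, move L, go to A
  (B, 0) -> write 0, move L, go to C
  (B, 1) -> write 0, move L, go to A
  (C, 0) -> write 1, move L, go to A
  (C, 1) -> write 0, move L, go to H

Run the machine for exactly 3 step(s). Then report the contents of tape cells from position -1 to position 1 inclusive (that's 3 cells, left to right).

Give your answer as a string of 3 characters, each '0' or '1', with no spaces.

Step 1: in state A at pos 0, read 0 -> (A,0)->write 1,move R,goto B. Now: state=B, head=1, tape[-1..2]=0100 (head:   ^)
Step 2: in state B at pos 1, read 0 -> (B,0)->write 0,move L,goto C. Now: state=C, head=0, tape[-1..2]=0100 (head:  ^)
Step 3: in state C at pos 0, read 1 -> (C,1)->write 0,move L,goto H. Now: state=H, head=-1, tape[-2..2]=00000 (head:  ^)

Answer: 000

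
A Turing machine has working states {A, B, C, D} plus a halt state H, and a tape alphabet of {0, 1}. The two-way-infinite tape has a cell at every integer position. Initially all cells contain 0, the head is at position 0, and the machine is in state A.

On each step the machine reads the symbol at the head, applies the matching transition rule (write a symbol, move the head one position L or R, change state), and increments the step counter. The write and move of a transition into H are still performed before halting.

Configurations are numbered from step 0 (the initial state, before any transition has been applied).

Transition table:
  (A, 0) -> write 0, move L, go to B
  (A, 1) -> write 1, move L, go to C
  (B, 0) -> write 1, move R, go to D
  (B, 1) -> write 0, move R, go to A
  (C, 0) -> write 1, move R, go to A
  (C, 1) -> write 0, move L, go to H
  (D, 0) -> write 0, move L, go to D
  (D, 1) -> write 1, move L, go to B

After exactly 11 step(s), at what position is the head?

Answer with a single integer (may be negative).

Answer: -3

Derivation:
Step 1: in state A at pos 0, read 0 -> (A,0)->write 0,move L,goto B. Now: state=B, head=-1, tape[-2..1]=0000 (head:  ^)
Step 2: in state B at pos -1, read 0 -> (B,0)->write 1,move R,goto D. Now: state=D, head=0, tape[-2..1]=0100 (head:   ^)
Step 3: in state D at pos 0, read 0 -> (D,0)->write 0,move L,goto D. Now: state=D, head=-1, tape[-2..1]=0100 (head:  ^)
Step 4: in state D at pos -1, read 1 -> (D,1)->write 1,move L,goto B. Now: state=B, head=-2, tape[-3..1]=00100 (head:  ^)
Step 5: in state B at pos -2, read 0 -> (B,0)->write 1,move R,goto D. Now: state=D, head=-1, tape[-3..1]=01100 (head:   ^)
Step 6: in state D at pos -1, read 1 -> (D,1)->write 1,move L,goto B. Now: state=B, head=-2, tape[-3..1]=01100 (head:  ^)
Step 7: in state B at pos -2, read 1 -> (B,1)->write 0,move R,goto A. Now: state=A, head=-1, tape[-3..1]=00100 (head:   ^)
Step 8: in state A at pos -1, read 1 -> (A,1)->write 1,move L,goto C. Now: state=C, head=-2, tape[-3..1]=00100 (head:  ^)
Step 9: in state C at pos -2, read 0 -> (C,0)->write 1,move R,goto A. Now: state=A, head=-1, tape[-3..1]=01100 (head:   ^)
Step 10: in state A at pos -1, read 1 -> (A,1)->write 1,move L,goto C. Now: state=C, head=-2, tape[-3..1]=01100 (head:  ^)
Step 11: in state C at pos -2, read 1 -> (C,1)->write 0,move L,goto H. Now: state=H, head=-3, tape[-4..1]=000100 (head:  ^)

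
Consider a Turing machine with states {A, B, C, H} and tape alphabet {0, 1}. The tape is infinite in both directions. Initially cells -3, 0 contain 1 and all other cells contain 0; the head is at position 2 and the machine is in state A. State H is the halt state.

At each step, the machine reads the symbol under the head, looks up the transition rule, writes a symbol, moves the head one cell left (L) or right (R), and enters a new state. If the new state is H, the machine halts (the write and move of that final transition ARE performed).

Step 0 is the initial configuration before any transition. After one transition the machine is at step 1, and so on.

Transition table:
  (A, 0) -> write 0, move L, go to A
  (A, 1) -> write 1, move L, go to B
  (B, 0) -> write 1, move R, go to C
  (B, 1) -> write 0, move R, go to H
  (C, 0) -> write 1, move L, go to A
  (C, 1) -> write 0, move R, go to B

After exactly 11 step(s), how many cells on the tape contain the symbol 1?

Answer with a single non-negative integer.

Step 1: in state A at pos 2, read 0 -> (A,0)->write 0,move L,goto A. Now: state=A, head=1, tape[-4..3]=01001000 (head:      ^)
Step 2: in state A at pos 1, read 0 -> (A,0)->write 0,move L,goto A. Now: state=A, head=0, tape[-4..3]=01001000 (head:     ^)
Step 3: in state A at pos 0, read 1 -> (A,1)->write 1,move L,goto B. Now: state=B, head=-1, tape[-4..3]=01001000 (head:    ^)
Step 4: in state B at pos -1, read 0 -> (B,0)->write 1,move R,goto C. Now: state=C, head=0, tape[-4..3]=01011000 (head:     ^)
Step 5: in state C at pos 0, read 1 -> (C,1)->write 0,move R,goto B. Now: state=B, head=1, tape[-4..3]=01010000 (head:      ^)
Step 6: in state B at pos 1, read 0 -> (B,0)->write 1,move R,goto C. Now: state=C, head=2, tape[-4..3]=01010100 (head:       ^)
Step 7: in state C at pos 2, read 0 -> (C,0)->write 1,move L,goto A. Now: state=A, head=1, tape[-4..3]=01010110 (head:      ^)
Step 8: in state A at pos 1, read 1 -> (A,1)->write 1,move L,goto B. Now: state=B, head=0, tape[-4..3]=01010110 (head:     ^)
Step 9: in state B at pos 0, read 0 -> (B,0)->write 1,move R,goto C. Now: state=C, head=1, tape[-4..3]=01011110 (head:      ^)
Step 10: in state C at pos 1, read 1 -> (C,1)->write 0,move R,goto B. Now: state=B, head=2, tape[-4..3]=01011010 (head:       ^)
Step 11: in state B at pos 2, read 1 -> (B,1)->write 0,move R,goto H. Now: state=H, head=3, tape[-4..4]=010110000 (head:        ^)
Cells containing 1 after step 11: {-3, -1, 0} -> 3 cell(s)

Answer: 3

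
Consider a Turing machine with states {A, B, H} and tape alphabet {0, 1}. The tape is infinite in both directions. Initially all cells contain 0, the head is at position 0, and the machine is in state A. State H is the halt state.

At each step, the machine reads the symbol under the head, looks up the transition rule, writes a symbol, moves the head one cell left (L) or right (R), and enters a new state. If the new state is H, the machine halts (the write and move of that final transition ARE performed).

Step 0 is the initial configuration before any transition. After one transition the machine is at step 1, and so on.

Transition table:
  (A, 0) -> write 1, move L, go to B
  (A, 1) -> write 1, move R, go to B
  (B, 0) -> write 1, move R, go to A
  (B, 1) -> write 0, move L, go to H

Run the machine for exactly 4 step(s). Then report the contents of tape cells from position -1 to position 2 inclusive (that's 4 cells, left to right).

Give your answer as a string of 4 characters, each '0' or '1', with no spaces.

Step 1: in state A at pos 0, read 0 -> (A,0)->write 1,move L,goto B. Now: state=B, head=-1, tape[-2..1]=0010 (head:  ^)
Step 2: in state B at pos -1, read 0 -> (B,0)->write 1,move R,goto A. Now: state=A, head=0, tape[-2..1]=0110 (head:   ^)
Step 3: in state A at pos 0, read 1 -> (A,1)->write 1,move R,goto B. Now: state=B, head=1, tape[-2..2]=01100 (head:    ^)
Step 4: in state B at pos 1, read 0 -> (B,0)->write 1,move R,goto A. Now: state=A, head=2, tape[-2..3]=011100 (head:     ^)

Answer: 1110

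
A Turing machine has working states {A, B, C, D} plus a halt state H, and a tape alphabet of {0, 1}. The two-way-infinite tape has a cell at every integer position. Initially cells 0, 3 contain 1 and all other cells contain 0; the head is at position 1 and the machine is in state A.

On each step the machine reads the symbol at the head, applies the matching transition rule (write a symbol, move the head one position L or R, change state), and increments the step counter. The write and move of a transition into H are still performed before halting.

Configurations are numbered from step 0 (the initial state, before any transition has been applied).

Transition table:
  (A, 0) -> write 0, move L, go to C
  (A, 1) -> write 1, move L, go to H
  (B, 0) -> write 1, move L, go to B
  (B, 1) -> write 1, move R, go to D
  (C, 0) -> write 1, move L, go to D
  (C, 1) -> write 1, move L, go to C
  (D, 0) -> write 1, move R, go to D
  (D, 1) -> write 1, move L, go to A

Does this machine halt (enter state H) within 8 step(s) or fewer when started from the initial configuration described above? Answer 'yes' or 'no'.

Answer: yes

Derivation:
Step 1: in state A at pos 1, read 0 -> (A,0)->write 0,move L,goto C. Now: state=C, head=0, tape[-1..4]=010010 (head:  ^)
Step 2: in state C at pos 0, read 1 -> (C,1)->write 1,move L,goto C. Now: state=C, head=-1, tape[-2..4]=0010010 (head:  ^)
Step 3: in state C at pos -1, read 0 -> (C,0)->write 1,move L,goto D. Now: state=D, head=-2, tape[-3..4]=00110010 (head:  ^)
Step 4: in state D at pos -2, read 0 -> (D,0)->write 1,move R,goto D. Now: state=D, head=-1, tape[-3..4]=01110010 (head:   ^)
Step 5: in state D at pos -1, read 1 -> (D,1)->write 1,move L,goto A. Now: state=A, head=-2, tape[-3..4]=01110010 (head:  ^)
Step 6: in state A at pos -2, read 1 -> (A,1)->write 1,move L,goto H. Now: state=H, head=-3, tape[-4..4]=001110010 (head:  ^)
State H reached at step 6; 6 <= 8 -> yes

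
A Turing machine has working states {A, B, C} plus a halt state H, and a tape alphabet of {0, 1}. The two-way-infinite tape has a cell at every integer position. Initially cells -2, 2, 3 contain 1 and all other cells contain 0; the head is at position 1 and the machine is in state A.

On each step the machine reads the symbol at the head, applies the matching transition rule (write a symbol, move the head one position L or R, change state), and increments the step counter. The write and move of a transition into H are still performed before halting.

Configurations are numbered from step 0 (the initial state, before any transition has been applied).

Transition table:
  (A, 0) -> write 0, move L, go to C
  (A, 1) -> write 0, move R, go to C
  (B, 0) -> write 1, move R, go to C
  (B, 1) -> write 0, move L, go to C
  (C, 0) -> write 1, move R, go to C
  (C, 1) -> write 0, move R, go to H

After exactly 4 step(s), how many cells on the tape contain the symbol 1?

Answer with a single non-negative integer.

Answer: 4

Derivation:
Step 1: in state A at pos 1, read 0 -> (A,0)->write 0,move L,goto C. Now: state=C, head=0, tape[-3..4]=01000110 (head:    ^)
Step 2: in state C at pos 0, read 0 -> (C,0)->write 1,move R,goto C. Now: state=C, head=1, tape[-3..4]=01010110 (head:     ^)
Step 3: in state C at pos 1, read 0 -> (C,0)->write 1,move R,goto C. Now: state=C, head=2, tape[-3..4]=01011110 (head:      ^)
Step 4: in state C at pos 2, read 1 -> (C,1)->write 0,move R,goto H. Now: state=H, head=3, tape[-3..4]=01011010 (head:       ^)
Cells containing 1 after step 4: {-2, 0, 1, 3} -> 4 cell(s)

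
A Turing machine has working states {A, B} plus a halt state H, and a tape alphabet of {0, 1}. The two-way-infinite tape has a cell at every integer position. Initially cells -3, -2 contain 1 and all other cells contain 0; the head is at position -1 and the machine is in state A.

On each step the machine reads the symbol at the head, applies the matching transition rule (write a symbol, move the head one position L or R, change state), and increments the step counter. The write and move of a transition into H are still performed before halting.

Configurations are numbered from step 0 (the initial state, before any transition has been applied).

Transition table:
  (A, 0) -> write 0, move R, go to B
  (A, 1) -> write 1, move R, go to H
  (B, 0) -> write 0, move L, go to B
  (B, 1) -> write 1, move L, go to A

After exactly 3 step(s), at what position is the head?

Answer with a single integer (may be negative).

Step 1: in state A at pos -1, read 0 -> (A,0)->write 0,move R,goto B. Now: state=B, head=0, tape[-4..1]=011000 (head:     ^)
Step 2: in state B at pos 0, read 0 -> (B,0)->write 0,move L,goto B. Now: state=B, head=-1, tape[-4..1]=011000 (head:    ^)
Step 3: in state B at pos -1, read 0 -> (B,0)->write 0,move L,goto B. Now: state=B, head=-2, tape[-4..1]=011000 (head:   ^)

Answer: -2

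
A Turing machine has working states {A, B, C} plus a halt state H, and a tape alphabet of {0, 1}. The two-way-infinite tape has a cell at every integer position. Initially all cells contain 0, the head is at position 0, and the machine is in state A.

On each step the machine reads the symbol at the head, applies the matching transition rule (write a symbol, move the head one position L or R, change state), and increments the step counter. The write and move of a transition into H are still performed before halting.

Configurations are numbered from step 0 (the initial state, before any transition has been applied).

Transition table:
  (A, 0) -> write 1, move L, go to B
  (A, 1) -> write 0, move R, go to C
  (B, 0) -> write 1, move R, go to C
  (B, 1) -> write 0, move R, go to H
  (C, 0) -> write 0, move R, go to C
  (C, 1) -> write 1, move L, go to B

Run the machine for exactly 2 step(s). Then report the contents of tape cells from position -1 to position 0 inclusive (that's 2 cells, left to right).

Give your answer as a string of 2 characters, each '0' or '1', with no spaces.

Answer: 11

Derivation:
Step 1: in state A at pos 0, read 0 -> (A,0)->write 1,move L,goto B. Now: state=B, head=-1, tape[-2..1]=0010 (head:  ^)
Step 2: in state B at pos -1, read 0 -> (B,0)->write 1,move R,goto C. Now: state=C, head=0, tape[-2..1]=0110 (head:   ^)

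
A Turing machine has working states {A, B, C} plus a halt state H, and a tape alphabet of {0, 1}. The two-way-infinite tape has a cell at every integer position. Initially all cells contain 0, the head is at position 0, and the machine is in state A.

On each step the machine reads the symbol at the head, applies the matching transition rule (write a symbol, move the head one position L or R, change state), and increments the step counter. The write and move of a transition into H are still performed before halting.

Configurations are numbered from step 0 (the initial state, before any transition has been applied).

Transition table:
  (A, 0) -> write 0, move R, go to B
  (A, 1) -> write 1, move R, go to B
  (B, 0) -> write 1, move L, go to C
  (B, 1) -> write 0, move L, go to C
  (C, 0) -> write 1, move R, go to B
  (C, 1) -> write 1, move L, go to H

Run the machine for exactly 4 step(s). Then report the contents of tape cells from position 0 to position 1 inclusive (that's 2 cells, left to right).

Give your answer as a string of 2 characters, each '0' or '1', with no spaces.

Step 1: in state A at pos 0, read 0 -> (A,0)->write 0,move R,goto B. Now: state=B, head=1, tape[-1..2]=0000 (head:   ^)
Step 2: in state B at pos 1, read 0 -> (B,0)->write 1,move L,goto C. Now: state=C, head=0, tape[-1..2]=0010 (head:  ^)
Step 3: in state C at pos 0, read 0 -> (C,0)->write 1,move R,goto B. Now: state=B, head=1, tape[-1..2]=0110 (head:   ^)
Step 4: in state B at pos 1, read 1 -> (B,1)->write 0,move L,goto C. Now: state=C, head=0, tape[-1..2]=0100 (head:  ^)

Answer: 10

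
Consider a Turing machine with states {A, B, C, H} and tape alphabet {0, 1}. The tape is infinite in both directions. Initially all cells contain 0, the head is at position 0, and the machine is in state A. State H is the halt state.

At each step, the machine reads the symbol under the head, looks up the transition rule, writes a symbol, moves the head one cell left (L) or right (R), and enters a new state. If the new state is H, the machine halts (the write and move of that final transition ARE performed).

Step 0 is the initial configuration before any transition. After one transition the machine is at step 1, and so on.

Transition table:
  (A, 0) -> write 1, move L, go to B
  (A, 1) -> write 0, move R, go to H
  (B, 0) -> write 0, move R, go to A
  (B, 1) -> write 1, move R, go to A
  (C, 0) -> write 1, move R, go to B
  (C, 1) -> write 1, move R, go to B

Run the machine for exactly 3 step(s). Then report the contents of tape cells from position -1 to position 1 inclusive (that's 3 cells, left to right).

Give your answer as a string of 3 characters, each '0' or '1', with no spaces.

Step 1: in state A at pos 0, read 0 -> (A,0)->write 1,move L,goto B. Now: state=B, head=-1, tape[-2..1]=0010 (head:  ^)
Step 2: in state B at pos -1, read 0 -> (B,0)->write 0,move R,goto A. Now: state=A, head=0, tape[-2..1]=0010 (head:   ^)
Step 3: in state A at pos 0, read 1 -> (A,1)->write 0,move R,goto H. Now: state=H, head=1, tape[-2..2]=00000 (head:    ^)

Answer: 000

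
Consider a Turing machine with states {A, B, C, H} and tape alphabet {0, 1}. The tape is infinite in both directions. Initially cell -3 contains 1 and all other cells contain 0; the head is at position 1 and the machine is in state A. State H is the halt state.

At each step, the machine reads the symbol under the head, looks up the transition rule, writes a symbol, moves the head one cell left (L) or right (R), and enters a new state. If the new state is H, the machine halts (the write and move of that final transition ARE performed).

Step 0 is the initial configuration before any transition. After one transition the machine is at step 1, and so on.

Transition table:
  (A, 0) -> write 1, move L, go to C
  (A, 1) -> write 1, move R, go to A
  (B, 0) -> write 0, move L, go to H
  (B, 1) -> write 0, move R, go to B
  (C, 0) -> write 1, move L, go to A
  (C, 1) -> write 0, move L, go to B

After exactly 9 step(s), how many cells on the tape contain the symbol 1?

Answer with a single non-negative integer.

Answer: 5

Derivation:
Step 1: in state A at pos 1, read 0 -> (A,0)->write 1,move L,goto C. Now: state=C, head=0, tape[-4..2]=0100010 (head:     ^)
Step 2: in state C at pos 0, read 0 -> (C,0)->write 1,move L,goto A. Now: state=A, head=-1, tape[-4..2]=0100110 (head:    ^)
Step 3: in state A at pos -1, read 0 -> (A,0)->write 1,move L,goto C. Now: state=C, head=-2, tape[-4..2]=0101110 (head:   ^)
Step 4: in state C at pos -2, read 0 -> (C,0)->write 1,move L,goto A. Now: state=A, head=-3, tape[-4..2]=0111110 (head:  ^)
Step 5: in state A at pos -3, read 1 -> (A,1)->write 1,move R,goto A. Now: state=A, head=-2, tape[-4..2]=0111110 (head:   ^)
Step 6: in state A at pos -2, read 1 -> (A,1)->write 1,move R,goto A. Now: state=A, head=-1, tape[-4..2]=0111110 (head:    ^)
Step 7: in state A at pos -1, read 1 -> (A,1)->write 1,move R,goto A. Now: state=A, head=0, tape[-4..2]=0111110 (head:     ^)
Step 8: in state A at pos 0, read 1 -> (A,1)->write 1,move R,goto A. Now: state=A, head=1, tape[-4..2]=0111110 (head:      ^)
Step 9: in state A at pos 1, read 1 -> (A,1)->write 1,move R,goto A. Now: state=A, head=2, tape[-4..3]=01111100 (head:       ^)
Cells containing 1 after step 9: {-3, -2, -1, 0, 1} -> 5 cell(s)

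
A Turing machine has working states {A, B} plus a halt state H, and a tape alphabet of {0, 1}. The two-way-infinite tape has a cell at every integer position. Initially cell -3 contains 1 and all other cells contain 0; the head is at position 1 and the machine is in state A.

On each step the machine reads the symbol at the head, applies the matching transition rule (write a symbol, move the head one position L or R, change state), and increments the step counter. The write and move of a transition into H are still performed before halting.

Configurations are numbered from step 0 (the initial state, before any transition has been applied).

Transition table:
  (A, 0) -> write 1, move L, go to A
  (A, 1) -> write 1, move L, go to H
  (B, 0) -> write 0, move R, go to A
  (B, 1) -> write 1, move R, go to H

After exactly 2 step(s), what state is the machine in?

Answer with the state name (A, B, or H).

Answer: A

Derivation:
Step 1: in state A at pos 1, read 0 -> (A,0)->write 1,move L,goto A. Now: state=A, head=0, tape[-4..2]=0100010 (head:     ^)
Step 2: in state A at pos 0, read 0 -> (A,0)->write 1,move L,goto A. Now: state=A, head=-1, tape[-4..2]=0100110 (head:    ^)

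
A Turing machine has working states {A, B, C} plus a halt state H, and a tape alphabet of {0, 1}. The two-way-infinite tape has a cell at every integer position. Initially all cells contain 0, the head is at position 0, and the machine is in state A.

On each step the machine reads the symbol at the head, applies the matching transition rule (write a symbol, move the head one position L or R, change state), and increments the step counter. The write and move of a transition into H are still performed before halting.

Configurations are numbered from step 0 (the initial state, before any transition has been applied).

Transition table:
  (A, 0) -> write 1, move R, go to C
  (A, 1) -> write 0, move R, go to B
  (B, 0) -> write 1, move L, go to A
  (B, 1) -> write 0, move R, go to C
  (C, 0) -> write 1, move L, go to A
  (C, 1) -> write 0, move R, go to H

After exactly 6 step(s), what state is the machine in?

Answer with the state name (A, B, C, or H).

Step 1: in state A at pos 0, read 0 -> (A,0)->write 1,move R,goto C. Now: state=C, head=1, tape[-1..2]=0100 (head:   ^)
Step 2: in state C at pos 1, read 0 -> (C,0)->write 1,move L,goto A. Now: state=A, head=0, tape[-1..2]=0110 (head:  ^)
Step 3: in state A at pos 0, read 1 -> (A,1)->write 0,move R,goto B. Now: state=B, head=1, tape[-1..2]=0010 (head:   ^)
Step 4: in state B at pos 1, read 1 -> (B,1)->write 0,move R,goto C. Now: state=C, head=2, tape[-1..3]=00000 (head:    ^)
Step 5: in state C at pos 2, read 0 -> (C,0)->write 1,move L,goto A. Now: state=A, head=1, tape[-1..3]=00010 (head:   ^)
Step 6: in state A at pos 1, read 0 -> (A,0)->write 1,move R,goto C. Now: state=C, head=2, tape[-1..3]=00110 (head:    ^)

Answer: C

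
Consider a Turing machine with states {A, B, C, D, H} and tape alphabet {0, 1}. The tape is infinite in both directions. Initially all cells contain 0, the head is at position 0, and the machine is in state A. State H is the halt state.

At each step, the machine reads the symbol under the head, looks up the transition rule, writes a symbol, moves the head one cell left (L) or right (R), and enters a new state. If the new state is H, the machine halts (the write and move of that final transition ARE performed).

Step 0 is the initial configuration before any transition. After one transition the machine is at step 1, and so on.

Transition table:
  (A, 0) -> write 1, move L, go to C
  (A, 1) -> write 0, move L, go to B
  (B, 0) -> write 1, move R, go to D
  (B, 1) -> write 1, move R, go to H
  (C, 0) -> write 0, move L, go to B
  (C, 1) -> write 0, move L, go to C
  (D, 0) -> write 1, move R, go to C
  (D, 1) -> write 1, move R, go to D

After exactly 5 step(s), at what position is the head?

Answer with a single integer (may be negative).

Step 1: in state A at pos 0, read 0 -> (A,0)->write 1,move L,goto C. Now: state=C, head=-1, tape[-2..1]=0010 (head:  ^)
Step 2: in state C at pos -1, read 0 -> (C,0)->write 0,move L,goto B. Now: state=B, head=-2, tape[-3..1]=00010 (head:  ^)
Step 3: in state B at pos -2, read 0 -> (B,0)->write 1,move R,goto D. Now: state=D, head=-1, tape[-3..1]=01010 (head:   ^)
Step 4: in state D at pos -1, read 0 -> (D,0)->write 1,move R,goto C. Now: state=C, head=0, tape[-3..1]=01110 (head:    ^)
Step 5: in state C at pos 0, read 1 -> (C,1)->write 0,move L,goto C. Now: state=C, head=-1, tape[-3..1]=01100 (head:   ^)

Answer: -1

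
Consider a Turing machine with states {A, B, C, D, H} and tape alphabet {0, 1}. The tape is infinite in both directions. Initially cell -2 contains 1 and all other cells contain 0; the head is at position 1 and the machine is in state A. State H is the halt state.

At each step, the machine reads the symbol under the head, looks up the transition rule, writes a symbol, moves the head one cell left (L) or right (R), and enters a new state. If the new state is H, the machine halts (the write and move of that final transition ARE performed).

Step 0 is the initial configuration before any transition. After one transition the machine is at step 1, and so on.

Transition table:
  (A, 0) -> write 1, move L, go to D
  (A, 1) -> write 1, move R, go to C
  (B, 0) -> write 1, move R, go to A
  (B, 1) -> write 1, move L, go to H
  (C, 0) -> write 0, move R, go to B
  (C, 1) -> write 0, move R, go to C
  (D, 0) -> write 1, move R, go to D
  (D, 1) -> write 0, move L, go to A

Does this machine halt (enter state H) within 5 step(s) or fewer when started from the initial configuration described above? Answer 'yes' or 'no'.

Step 1: in state A at pos 1, read 0 -> (A,0)->write 1,move L,goto D. Now: state=D, head=0, tape[-3..2]=010010 (head:    ^)
Step 2: in state D at pos 0, read 0 -> (D,0)->write 1,move R,goto D. Now: state=D, head=1, tape[-3..2]=010110 (head:     ^)
Step 3: in state D at pos 1, read 1 -> (D,1)->write 0,move L,goto A. Now: state=A, head=0, tape[-3..2]=010100 (head:    ^)
Step 4: in state A at pos 0, read 1 -> (A,1)->write 1,move R,goto C. Now: state=C, head=1, tape[-3..2]=010100 (head:     ^)
Step 5: in state C at pos 1, read 0 -> (C,0)->write 0,move R,goto B. Now: state=B, head=2, tape[-3..3]=0101000 (head:      ^)
After 5 step(s): state = B (not H) -> not halted within 5 -> no

Answer: no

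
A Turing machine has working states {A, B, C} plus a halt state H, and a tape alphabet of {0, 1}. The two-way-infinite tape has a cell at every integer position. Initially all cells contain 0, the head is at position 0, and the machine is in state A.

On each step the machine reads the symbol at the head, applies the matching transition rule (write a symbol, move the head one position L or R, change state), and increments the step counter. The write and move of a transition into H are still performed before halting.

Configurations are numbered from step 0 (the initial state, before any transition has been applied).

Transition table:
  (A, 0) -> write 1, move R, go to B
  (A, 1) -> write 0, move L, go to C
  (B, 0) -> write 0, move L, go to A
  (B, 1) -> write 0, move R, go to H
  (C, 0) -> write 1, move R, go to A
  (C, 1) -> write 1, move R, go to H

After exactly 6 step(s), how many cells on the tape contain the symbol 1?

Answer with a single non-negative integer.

Step 1: in state A at pos 0, read 0 -> (A,0)->write 1,move R,goto B. Now: state=B, head=1, tape[-1..2]=0100 (head:   ^)
Step 2: in state B at pos 1, read 0 -> (B,0)->write 0,move L,goto A. Now: state=A, head=0, tape[-1..2]=0100 (head:  ^)
Step 3: in state A at pos 0, read 1 -> (A,1)->write 0,move L,goto C. Now: state=C, head=-1, tape[-2..2]=00000 (head:  ^)
Step 4: in state C at pos -1, read 0 -> (C,0)->write 1,move R,goto A. Now: state=A, head=0, tape[-2..2]=01000 (head:   ^)
Step 5: in state A at pos 0, read 0 -> (A,0)->write 1,move R,goto B. Now: state=B, head=1, tape[-2..2]=01100 (head:    ^)
Step 6: in state B at pos 1, read 0 -> (B,0)->write 0,move L,goto A. Now: state=A, head=0, tape[-2..2]=01100 (head:   ^)
Cells containing 1 after step 6: {-1, 0} -> 2 cell(s)

Answer: 2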